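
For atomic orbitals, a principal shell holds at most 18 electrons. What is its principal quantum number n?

2n² = 18 ⇒ n² = 9 ⇒ n = 3.

n = 3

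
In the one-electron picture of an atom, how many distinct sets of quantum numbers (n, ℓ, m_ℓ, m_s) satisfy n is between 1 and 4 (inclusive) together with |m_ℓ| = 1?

Work shell by shell — for each n, count the (ℓ, m_ℓ) pairs that satisfy |m_ℓ| = 1:
n=2 → 2; n=3 → 4; n=4 → 6.
Orbitals: 2 + 4 + 6 = 12. Including both spin states (m_s = ±1/2) gives 2 × 12 = 24 states.

24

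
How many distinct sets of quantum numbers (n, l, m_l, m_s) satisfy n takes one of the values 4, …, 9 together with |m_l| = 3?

For each n in the range, tally the orbitals obeying |m_l| = 3:
n=4 → 2; n=5 → 4; n=6 → 6; n=7 → 8; n=8 → 10; n=9 → 12.
Orbitals: 2 + 4 + 6 + 8 + 10 + 12 = 42. Including both spin states (m_s = ±1/2) gives 2 × 42 = 84 states.

84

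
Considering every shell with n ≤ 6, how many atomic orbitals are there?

Total orbitals = 1² + 2² + 3² + 4² + 5² + 6² = 91.

91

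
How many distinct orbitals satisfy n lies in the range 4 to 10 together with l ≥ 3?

308

Per-shell orbital counts meeting the constraint:
n=4 → 7; n=5 → 16; n=6 → 27; n=7 → 40; n=8 → 55; n=9 → 72; n=10 → 91.
Total orbitals: 7 + 16 + 27 + 40 + 55 + 72 + 91 = 308.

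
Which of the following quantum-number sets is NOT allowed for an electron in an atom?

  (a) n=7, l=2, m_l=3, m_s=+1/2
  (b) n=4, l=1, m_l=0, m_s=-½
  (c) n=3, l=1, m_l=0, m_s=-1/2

(a) has |m_l| = 3 > l = 2, violating −l ≤ m_l ≤ l.
The remaining sets (b), (c) satisfy all four rules.

(a)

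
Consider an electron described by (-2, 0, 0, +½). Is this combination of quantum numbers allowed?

The principal quantum number must be a positive integer (n ≥ 1), but here n = -2.

Not allowed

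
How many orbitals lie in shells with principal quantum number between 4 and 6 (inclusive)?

77

Shell n has n² orbitals: 4²=16 + 5²=25 + 6²=36 = 77 orbitals.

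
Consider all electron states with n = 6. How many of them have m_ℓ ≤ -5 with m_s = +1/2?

For n = 6, ℓ ranges over 0 … 5.
Orbitals with m_ℓ ≤ -5, by ℓ: ℓ=5 → 1.
Orbitals: 1. With m_s fixed to a single value there is one state per orbital, giving 1 state.

1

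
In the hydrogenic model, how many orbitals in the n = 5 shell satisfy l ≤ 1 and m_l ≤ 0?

3

The n = 5 shell has l = 0 through 4; check each.
Contributions: l=0 → 1; l=1 → 2.
Total orbitals: 1 + 2 = 3.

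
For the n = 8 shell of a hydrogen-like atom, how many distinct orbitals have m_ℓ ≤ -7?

1

The (ℓ, m_ℓ) pairs meeting m_ℓ ≤ -7 give: ℓ=7 → 1.
Total orbitals: 1.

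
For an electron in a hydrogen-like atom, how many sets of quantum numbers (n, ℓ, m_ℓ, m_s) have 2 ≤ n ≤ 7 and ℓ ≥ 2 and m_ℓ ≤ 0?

For each n in the range, tally the orbitals obeying ℓ ≥ 2 and m_ℓ ≤ 0:
n=3 → 3; n=4 → 7; n=5 → 12; n=6 → 18; n=7 → 25.
Orbitals: 3 + 7 + 12 + 18 + 25 = 65. Including both spin states (m_s = ±1/2) gives 2 × 65 = 130 states.

130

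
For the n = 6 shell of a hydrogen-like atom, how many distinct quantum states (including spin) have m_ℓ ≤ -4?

Go through ℓ = 0, …, 5 (the values permitted for n = 6).
Per ℓ-value: ℓ=4 → 1; ℓ=5 → 2.
Orbitals: 1 + 2 = 3. Each orbital carries two spin states, so 3 × 2 = 6 states.

6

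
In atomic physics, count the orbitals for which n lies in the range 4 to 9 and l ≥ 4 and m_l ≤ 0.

Go shell by shell, enumerating (l, m_l) with l ≥ 4 and m_l ≤ 0:
n=5 → 5; n=6 → 11; n=7 → 18; n=8 → 26; n=9 → 35.
Total orbitals: 5 + 11 + 18 + 26 + 35 = 95.

95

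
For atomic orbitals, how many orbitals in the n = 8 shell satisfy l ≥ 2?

The n = 8 shell has l = 0 through 7; check each.
Orbitals with l ≥ 2, by l: l=2 → 5; l=3 → 7; l=4 → 9; l=5 → 11; l=6 → 13; l=7 → 15.
Total orbitals: 5 + 7 + 9 + 11 + 13 + 15 = 60.

60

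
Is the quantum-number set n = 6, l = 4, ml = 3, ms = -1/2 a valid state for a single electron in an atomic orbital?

Yes

n = 6 is a positive integer. l = 4 satisfies 0 ≤ l ≤ n−1 = 5. ml = 3 lies in the range −l … +l (here −4 … 4). ms = -1/2 is one of ±1/2.
All four constraints are satisfied.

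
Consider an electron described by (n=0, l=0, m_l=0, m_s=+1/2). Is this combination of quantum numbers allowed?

The principal quantum number must be a positive integer (n ≥ 1), but here n = 0.

Invalid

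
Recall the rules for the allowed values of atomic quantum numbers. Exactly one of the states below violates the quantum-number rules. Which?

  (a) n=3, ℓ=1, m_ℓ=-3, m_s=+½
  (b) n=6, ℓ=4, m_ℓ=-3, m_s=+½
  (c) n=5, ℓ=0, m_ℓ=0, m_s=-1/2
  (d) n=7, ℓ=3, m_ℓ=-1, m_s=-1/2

(a)

(a) has |m_ℓ| = 3 > ℓ = 1, violating −ℓ ≤ m_ℓ ≤ ℓ.
The remaining sets (b), (c), (d) satisfy all four rules.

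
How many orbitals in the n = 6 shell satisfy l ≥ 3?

27

Go through l = 0, …, 5 (the values permitted for n = 6).
The (l, ml) pairs meeting l ≥ 3 give: l=3 → 7; l=4 → 9; l=5 → 11.
Total orbitals: 7 + 9 + 11 = 27.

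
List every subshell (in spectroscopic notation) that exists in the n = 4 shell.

4s, 4p, 4d, 4f

For n = 4, ℓ runs from 0 to 3. In spectroscopic notation ℓ = 0,1,2,… ↔ s,p,d,f,g,h,i, so the subshells are 4s, 4p, 4d, 4f.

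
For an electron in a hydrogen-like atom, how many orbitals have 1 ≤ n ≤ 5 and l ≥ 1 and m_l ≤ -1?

20

For each n in the range, tally the orbitals obeying l ≥ 1 and m_l ≤ -1:
n=2 → 1; n=3 → 3; n=4 → 6; n=5 → 10.
Total orbitals: 1 + 3 + 6 + 10 = 20.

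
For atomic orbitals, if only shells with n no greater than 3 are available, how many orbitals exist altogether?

Total orbitals = 1² + 2² + 3² = 14.

14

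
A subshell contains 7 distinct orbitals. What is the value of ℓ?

ℓ = 3

2ℓ+1 = 7 gives ℓ = 3.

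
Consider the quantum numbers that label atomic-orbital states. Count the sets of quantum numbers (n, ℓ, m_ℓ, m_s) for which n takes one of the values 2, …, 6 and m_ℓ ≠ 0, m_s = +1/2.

Per-shell orbital counts meeting the constraint:
n=2 → 2; n=3 → 6; n=4 → 12; n=5 → 20; n=6 → 30.
Orbitals: 2 + 6 + 12 + 20 + 30 = 70. With m_s fixed to +1/2 there is one state per orbital, so 70 states.

70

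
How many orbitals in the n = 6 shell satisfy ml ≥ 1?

15

With n = 6 the allowed l are 0, 1, …, 5.
Orbitals with ml ≥ 1, by l: l=1 → 1; l=2 → 2; l=3 → 3; l=4 → 4; l=5 → 5.
Total orbitals: 1 + 2 + 3 + 4 + 5 = 15.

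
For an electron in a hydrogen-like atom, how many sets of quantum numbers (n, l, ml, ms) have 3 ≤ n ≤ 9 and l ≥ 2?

Treat each shell separately and count matching orbitals:
n=3 → 5; n=4 → 12; n=5 → 21; n=6 → 32; n=7 → 45; n=8 → 60; n=9 → 77.
Orbitals: 5 + 12 + 21 + 32 + 45 + 60 + 77 = 252. Including both spin states (ms = ±1/2) gives 2 × 252 = 504 states.

504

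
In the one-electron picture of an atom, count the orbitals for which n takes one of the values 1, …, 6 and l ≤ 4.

Treat each shell separately and count matching orbitals:
n=1 → 1; n=2 → 4; n=3 → 9; n=4 → 16; n=5 → 25; n=6 → 25.
Total orbitals: 1 + 4 + 9 + 16 + 25 + 25 = 80.

80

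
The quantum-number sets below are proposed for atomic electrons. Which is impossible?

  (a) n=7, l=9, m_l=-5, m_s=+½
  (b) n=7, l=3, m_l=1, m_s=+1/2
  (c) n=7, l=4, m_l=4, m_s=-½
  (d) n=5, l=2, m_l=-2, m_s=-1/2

(a) has l = 9 ≥ n = 7, violating 0 ≤ l ≤ n−1.
The remaining sets (b), (c), (d) satisfy all four rules.

(a)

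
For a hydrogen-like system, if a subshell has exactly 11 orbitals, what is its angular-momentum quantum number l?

l = 5 (h)

2l+1 = 11 gives l = 5.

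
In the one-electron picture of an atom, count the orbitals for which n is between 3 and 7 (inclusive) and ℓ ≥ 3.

Per-shell orbital counts meeting the constraint:
n=4 → 7; n=5 → 16; n=6 → 27; n=7 → 40.
Total orbitals: 7 + 16 + 27 + 40 = 90.

90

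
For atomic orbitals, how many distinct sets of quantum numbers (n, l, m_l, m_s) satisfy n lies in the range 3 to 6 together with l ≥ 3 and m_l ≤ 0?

Count contributing orbitals for each principal shell:
n=4 → 4; n=5 → 9; n=6 → 15.
Orbitals: 4 + 9 + 15 = 28. Including both spin states (m_s = ±1/2) gives 2 × 28 = 56 states.

56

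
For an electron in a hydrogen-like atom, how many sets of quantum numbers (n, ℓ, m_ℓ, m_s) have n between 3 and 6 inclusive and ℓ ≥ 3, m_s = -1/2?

50

Work shell by shell — for each n, count the (ℓ, m_ℓ) pairs that satisfy ℓ ≥ 3:
n=4 → 7; n=5 → 16; n=6 → 27.
Orbitals: 7 + 16 + 27 = 50. With m_s fixed to -1/2 there is one state per orbital, so 50 states.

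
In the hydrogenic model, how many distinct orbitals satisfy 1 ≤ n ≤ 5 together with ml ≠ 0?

For each n in the range, tally the orbitals obeying ml ≠ 0:
n=2 → 2; n=3 → 6; n=4 → 12; n=5 → 20.
Total orbitals: 2 + 6 + 12 + 20 = 40.

40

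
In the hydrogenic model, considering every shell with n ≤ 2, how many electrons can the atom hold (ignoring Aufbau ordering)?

Total orbitals = 1² + 2² = 5. Doubling for spin gives 10 electrons.

10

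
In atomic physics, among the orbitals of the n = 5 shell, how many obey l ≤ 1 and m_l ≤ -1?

With n = 5 the allowed l are 0, 1, …, 4.
Contributions: l=1 → 1.
Total orbitals: 1.

1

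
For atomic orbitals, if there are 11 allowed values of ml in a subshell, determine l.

ml ranges over 2l+1 integers, so 2l+1 = 11 ⇒ l = 5.

l = 5 (h)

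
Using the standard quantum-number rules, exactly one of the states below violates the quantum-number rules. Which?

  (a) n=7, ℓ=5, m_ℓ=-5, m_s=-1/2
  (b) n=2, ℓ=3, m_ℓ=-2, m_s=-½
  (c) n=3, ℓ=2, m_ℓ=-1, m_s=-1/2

(b) has ℓ = 3 ≥ n = 2, violating 0 ≤ ℓ ≤ n−1.
The remaining sets (a), (c) satisfy all four rules.

(b)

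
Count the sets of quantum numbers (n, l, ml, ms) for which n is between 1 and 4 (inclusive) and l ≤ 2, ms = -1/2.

Count contributing orbitals for each principal shell:
n=1 → 1; n=2 → 4; n=3 → 9; n=4 → 9.
Orbitals: 1 + 4 + 9 + 9 = 23. With ms fixed to -1/2 there is one state per orbital, so 23 states.

23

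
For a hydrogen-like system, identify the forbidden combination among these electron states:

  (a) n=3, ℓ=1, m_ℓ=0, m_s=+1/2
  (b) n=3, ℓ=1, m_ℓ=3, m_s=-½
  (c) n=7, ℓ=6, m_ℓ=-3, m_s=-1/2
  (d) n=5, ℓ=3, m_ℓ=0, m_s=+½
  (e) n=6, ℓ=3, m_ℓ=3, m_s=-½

(b) has |m_ℓ| = 3 > ℓ = 1, violating −ℓ ≤ m_ℓ ≤ ℓ.
The remaining sets (a), (c), (d), (e) satisfy all four rules.

(b)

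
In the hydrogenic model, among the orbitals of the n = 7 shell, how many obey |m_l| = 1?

Go through l = 0, …, 6 (the values permitted for n = 7).
Orbitals with |m_l| = 1, by l: l=1 → 2; l=2 → 2; l=3 → 2; l=4 → 2; l=5 → 2; l=6 → 2.
Total orbitals: 2 + 2 + 2 + 2 + 2 + 2 = 12.

12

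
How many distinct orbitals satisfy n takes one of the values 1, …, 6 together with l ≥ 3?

50

Per-shell orbital counts meeting the constraint:
n=4 → 7; n=5 → 16; n=6 → 27.
Total orbitals: 7 + 16 + 27 = 50.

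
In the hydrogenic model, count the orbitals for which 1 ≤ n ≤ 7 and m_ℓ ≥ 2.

Work shell by shell — for each n, count the (ℓ, m_ℓ) pairs that satisfy m_ℓ ≥ 2:
n=3 → 1; n=4 → 3; n=5 → 6; n=6 → 10; n=7 → 15.
Total orbitals: 1 + 3 + 6 + 10 + 15 = 35.

35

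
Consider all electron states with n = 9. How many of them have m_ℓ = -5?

8

The n = 9 shell has ℓ = 0 through 8; check each.
The (ℓ, m_ℓ) pairs meeting m_ℓ = -5 give: ℓ=5 → 1; ℓ=6 → 1; ℓ=7 → 1; ℓ=8 → 1.
Orbitals: 1 + 1 + 1 + 1 = 4. Each orbital carries two spin states, so 4 × 2 = 8 states.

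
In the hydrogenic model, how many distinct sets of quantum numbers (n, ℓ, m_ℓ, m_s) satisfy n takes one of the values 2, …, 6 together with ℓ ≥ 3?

Go shell by shell, enumerating (ℓ, m_ℓ) with ℓ ≥ 3:
n=4 → 7; n=5 → 16; n=6 → 27.
Orbitals: 7 + 16 + 27 = 50. Including both spin states (m_s = ±1/2) gives 2 × 50 = 100 states.

100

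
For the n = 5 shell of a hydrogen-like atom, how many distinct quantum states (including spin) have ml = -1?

With n = 5 the allowed l are 0, 1, …, 4.
Orbitals with ml = -1, by l: l=1 → 1; l=2 → 1; l=3 → 1; l=4 → 1.
Orbitals: 1 + 1 + 1 + 1 = 4. Each orbital carries two spin states, so 4 × 2 = 8 states.

8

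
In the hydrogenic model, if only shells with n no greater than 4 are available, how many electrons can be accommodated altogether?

60

Total orbitals = 1² + 2² + 3² + 4² = 30. Doubling for spin gives 60 electrons.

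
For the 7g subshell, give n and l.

n = 7, l = 4

The leading integer gives n = 7; the letter 'g' means l = 4.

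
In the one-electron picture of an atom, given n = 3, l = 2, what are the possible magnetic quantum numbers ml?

-2, -1, 0, 1, 2

ml takes every integer from −l to +l. With l = 2 that gives the 5 values -2, -1, 0, 1, 2.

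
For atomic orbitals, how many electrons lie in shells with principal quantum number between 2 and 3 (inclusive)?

Shell n has n² orbitals: 2²=4 + 3²=9 = 13 orbitals.
Two spin states per orbital: 2 × 13 = 26 electrons.

26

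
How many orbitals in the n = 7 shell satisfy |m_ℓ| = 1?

The n = 7 shell has ℓ = 0 through 6; check each.
Orbitals with |m_ℓ| = 1, by ℓ: ℓ=1 → 2; ℓ=2 → 2; ℓ=3 → 2; ℓ=4 → 2; ℓ=5 → 2; ℓ=6 → 2.
Total orbitals: 2 + 2 + 2 + 2 + 2 + 2 = 12.

12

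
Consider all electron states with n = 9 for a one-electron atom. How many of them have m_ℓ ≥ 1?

The n = 9 shell has ℓ = 0 through 8; check each.
Contributions: ℓ=1 → 1; ℓ=2 → 2; ℓ=3 → 3; ℓ=4 → 4; ℓ=5 → 5; ℓ=6 → 6; ℓ=7 → 7; ℓ=8 → 8.
Orbitals: 1 + 2 + 3 + 4 + 5 + 6 + 7 + 8 = 36. Each orbital carries two spin states, so 36 × 2 = 72 states.

72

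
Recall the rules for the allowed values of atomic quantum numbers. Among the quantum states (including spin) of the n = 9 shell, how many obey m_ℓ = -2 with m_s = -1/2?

7

For n = 9, ℓ ranges over 0 … 8.
Orbitals with m_ℓ = -2, by ℓ: ℓ=2 → 1; ℓ=3 → 1; ℓ=4 → 1; ℓ=5 → 1; ℓ=6 → 1; ℓ=7 → 1; ℓ=8 → 1.
Orbitals: 1 + 1 + 1 + 1 + 1 + 1 + 1 = 7. With m_s fixed to a single value there is one state per orbital, giving 7 states.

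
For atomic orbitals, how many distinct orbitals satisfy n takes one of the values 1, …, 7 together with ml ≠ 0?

112

Count contributing orbitals for each principal shell:
n=2 → 2; n=3 → 6; n=4 → 12; n=5 → 20; n=6 → 30; n=7 → 42.
Total orbitals: 2 + 6 + 12 + 20 + 30 + 42 = 112.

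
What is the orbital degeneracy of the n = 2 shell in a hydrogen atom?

The n = 2 shell contains n² = 2² = 4 orbitals.

4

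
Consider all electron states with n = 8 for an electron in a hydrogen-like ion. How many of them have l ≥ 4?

With n = 8 the allowed l are 0, 1, …, 7.
The (l, ml) pairs meeting l ≥ 4 give: l=4 → 9; l=5 → 11; l=6 → 13; l=7 → 15.
Orbitals: 9 + 11 + 13 + 15 = 48. Each orbital carries two spin states, so 48 × 2 = 96 states.

96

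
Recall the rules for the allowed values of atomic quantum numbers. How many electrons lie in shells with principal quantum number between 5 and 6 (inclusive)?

122

Shell n has n² orbitals: 5²=25 + 6²=36 = 61 orbitals.
Two spin states per orbital: 2 × 61 = 122 electrons.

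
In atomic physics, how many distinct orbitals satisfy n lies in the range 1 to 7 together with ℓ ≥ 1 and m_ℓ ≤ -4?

Per-shell orbital counts meeting the constraint:
n=5 → 1; n=6 → 3; n=7 → 6.
Total orbitals: 1 + 3 + 6 = 10.

10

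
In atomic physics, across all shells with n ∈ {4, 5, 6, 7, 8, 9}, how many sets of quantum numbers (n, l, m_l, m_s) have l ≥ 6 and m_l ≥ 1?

Per-shell orbital counts meeting the constraint:
n=7 → 6; n=8 → 13; n=9 → 21.
Orbitals: 6 + 13 + 21 = 40. Including both spin states (m_s = ±1/2) gives 2 × 40 = 80 states.

80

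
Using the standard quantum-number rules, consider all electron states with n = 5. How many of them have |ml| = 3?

For n = 5, l ranges over 0 … 4.
Orbitals with |ml| = 3, by l: l=3 → 2; l=4 → 2.
Orbitals: 2 + 2 = 4. Each orbital carries two spin states, so 4 × 2 = 8 states.

8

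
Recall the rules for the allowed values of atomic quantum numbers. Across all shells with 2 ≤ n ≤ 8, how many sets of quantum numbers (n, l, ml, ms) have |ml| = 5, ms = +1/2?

Count contributing orbitals for each principal shell:
n=6 → 2; n=7 → 4; n=8 → 6.
Orbitals: 2 + 4 + 6 = 12. With ms fixed to +1/2 there is one state per orbital, so 12 states.

12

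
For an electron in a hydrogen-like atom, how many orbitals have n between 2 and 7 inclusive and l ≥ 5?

35

Go shell by shell, enumerating (l, ml) with l ≥ 5:
n=6 → 11; n=7 → 24.
Total orbitals: 11 + 24 = 35.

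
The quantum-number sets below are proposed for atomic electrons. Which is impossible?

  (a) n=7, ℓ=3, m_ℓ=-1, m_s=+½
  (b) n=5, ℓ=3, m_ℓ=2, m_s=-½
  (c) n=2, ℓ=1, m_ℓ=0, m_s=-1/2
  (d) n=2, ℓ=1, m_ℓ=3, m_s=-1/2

(d) has |m_ℓ| = 3 > ℓ = 1, violating −ℓ ≤ m_ℓ ≤ ℓ.
The remaining sets (a), (b), (c) satisfy all four rules.

(d)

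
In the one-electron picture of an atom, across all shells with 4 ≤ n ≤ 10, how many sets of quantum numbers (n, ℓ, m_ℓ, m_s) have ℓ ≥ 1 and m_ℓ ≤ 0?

406

Work shell by shell — for each n, count the (ℓ, m_ℓ) pairs that satisfy ℓ ≥ 1 and m_ℓ ≤ 0:
n=4 → 9; n=5 → 14; n=6 → 20; n=7 → 27; n=8 → 35; n=9 → 44; n=10 → 54.
Orbitals: 9 + 14 + 20 + 27 + 35 + 44 + 54 = 203. Including both spin states (m_s = ±1/2) gives 2 × 203 = 406 states.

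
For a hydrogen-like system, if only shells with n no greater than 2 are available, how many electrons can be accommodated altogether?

10

Total orbitals = 1² + 2² = 5. Doubling for spin gives 10 electrons.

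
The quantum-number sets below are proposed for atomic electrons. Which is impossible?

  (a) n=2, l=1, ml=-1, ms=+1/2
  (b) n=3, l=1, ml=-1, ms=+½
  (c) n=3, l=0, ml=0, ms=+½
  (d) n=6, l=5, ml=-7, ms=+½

(d)

(d) has |ml| = 7 > l = 5, violating −l ≤ ml ≤ l.
The remaining sets (a), (b), (c) satisfy all four rules.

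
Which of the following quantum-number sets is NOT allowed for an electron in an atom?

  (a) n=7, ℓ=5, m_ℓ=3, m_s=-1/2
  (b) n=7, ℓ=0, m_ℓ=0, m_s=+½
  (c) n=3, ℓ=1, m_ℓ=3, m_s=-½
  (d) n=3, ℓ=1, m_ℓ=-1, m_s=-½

(c) has |m_ℓ| = 3 > ℓ = 1, violating −ℓ ≤ m_ℓ ≤ ℓ.
The remaining sets (a), (b), (d) satisfy all four rules.

(c)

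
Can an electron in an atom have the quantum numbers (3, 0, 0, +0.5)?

Valid

n = 3 is a positive integer. ℓ = 0 satisfies 0 ≤ ℓ ≤ n−1 = 2. m_ℓ = 0 lies in the range −ℓ … +ℓ (here 0). m_s = +1/2 is one of ±1/2.
All four constraints are satisfied.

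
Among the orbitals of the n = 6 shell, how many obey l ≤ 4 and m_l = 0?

Go through l = 0, …, 5 (the values permitted for n = 6).
Contributions: l=0 → 1; l=1 → 1; l=2 → 1; l=3 → 1; l=4 → 1.
Total orbitals: 1 + 1 + 1 + 1 + 1 = 5.

5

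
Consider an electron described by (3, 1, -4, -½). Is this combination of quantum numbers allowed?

The magnetic quantum number must satisfy −ℓ ≤ m_ℓ ≤ ℓ. With ℓ = 1, m_ℓ can only be -1, 0, 1, so m_ℓ = -4 is forbidden.

Not allowed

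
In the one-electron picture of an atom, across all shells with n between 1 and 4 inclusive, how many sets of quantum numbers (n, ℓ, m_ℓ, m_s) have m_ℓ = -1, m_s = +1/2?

6

Count contributing orbitals for each principal shell:
n=2 → 1; n=3 → 2; n=4 → 3.
Orbitals: 1 + 2 + 3 = 6. With m_s fixed to +1/2 there is one state per orbital, so 6 states.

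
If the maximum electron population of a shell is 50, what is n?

2n² = 50 ⇒ n² = 25 ⇒ n = 5.

n = 5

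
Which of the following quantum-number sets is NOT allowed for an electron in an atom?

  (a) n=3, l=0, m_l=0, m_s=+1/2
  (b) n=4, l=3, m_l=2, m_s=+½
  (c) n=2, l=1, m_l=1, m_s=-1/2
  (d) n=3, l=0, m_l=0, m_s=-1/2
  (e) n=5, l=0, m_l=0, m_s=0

(e) has m_s = 0, but an electron's spin must be ±1/2.
The remaining sets (a), (b), (c), (d) satisfy all four rules.

(e)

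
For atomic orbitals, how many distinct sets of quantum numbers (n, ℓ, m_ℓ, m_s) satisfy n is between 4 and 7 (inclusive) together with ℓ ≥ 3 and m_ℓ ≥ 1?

Treat each shell separately and count matching orbitals:
n=4 → 3; n=5 → 7; n=6 → 12; n=7 → 18.
Orbitals: 3 + 7 + 12 + 18 = 40. Including both spin states (m_s = ±1/2) gives 2 × 40 = 80 states.

80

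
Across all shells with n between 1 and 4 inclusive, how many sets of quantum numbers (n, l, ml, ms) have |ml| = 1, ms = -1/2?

12

Treat each shell separately and count matching orbitals:
n=2 → 2; n=3 → 4; n=4 → 6.
Orbitals: 2 + 4 + 6 = 12. With ms fixed to -1/2 there is one state per orbital, so 12 states.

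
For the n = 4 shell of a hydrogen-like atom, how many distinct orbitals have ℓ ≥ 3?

The (ℓ, m_ℓ) pairs meeting ℓ ≥ 3 give: ℓ=3 → 7.
Total orbitals: 7.

7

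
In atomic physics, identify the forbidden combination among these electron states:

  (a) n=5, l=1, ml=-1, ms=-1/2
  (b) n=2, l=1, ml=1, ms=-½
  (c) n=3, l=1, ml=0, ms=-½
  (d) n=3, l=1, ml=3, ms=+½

(d) has |ml| = 3 > l = 1, violating −l ≤ ml ≤ l.
The remaining sets (a), (b), (c) satisfy all four rules.

(d)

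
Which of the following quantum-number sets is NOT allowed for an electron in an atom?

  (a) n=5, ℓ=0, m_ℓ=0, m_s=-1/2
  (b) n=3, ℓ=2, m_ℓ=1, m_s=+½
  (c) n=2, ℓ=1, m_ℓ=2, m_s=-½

(c)

(c) has |m_ℓ| = 2 > ℓ = 1, violating −ℓ ≤ m_ℓ ≤ ℓ.
The remaining sets (a), (b) satisfy all four rules.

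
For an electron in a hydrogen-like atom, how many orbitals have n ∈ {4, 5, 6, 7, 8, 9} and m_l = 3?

21

Work shell by shell — for each n, count the (l, m_l) pairs that satisfy m_l = 3:
n=4 → 1; n=5 → 2; n=6 → 3; n=7 → 4; n=8 → 5; n=9 → 6.
Total orbitals: 1 + 2 + 3 + 4 + 5 + 6 = 21.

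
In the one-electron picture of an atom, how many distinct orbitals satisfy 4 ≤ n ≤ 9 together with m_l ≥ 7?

Go shell by shell, enumerating (l, m_l) with m_l ≥ 7:
n=8 → 1; n=9 → 3.
Total orbitals: 1 + 3 = 4.

4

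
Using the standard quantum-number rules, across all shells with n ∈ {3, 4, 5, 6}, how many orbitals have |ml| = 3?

Treat each shell separately and count matching orbitals:
n=4 → 2; n=5 → 4; n=6 → 6.
Total orbitals: 2 + 4 + 6 = 12.

12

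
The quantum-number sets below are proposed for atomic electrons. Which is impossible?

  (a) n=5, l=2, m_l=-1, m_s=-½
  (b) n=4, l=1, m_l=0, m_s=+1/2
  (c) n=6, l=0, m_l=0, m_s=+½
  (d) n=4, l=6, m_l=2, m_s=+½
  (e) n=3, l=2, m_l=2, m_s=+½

(d)

(d) has l = 6 ≥ n = 4, violating 0 ≤ l ≤ n−1.
The remaining sets (a), (b), (c), (e) satisfy all four rules.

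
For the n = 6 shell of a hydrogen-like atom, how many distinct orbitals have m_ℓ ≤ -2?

10

For n = 6, ℓ ranges over 0 … 5.
Per ℓ-value: ℓ=2 → 1; ℓ=3 → 2; ℓ=4 → 3; ℓ=5 → 4.
Total orbitals: 1 + 2 + 3 + 4 = 10.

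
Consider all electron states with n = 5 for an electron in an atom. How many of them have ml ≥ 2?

12

For n = 5, l ranges over 0 … 4.
Orbitals with ml ≥ 2, by l: l=2 → 1; l=3 → 2; l=4 → 3.
Orbitals: 1 + 2 + 3 = 6. Each orbital carries two spin states, so 6 × 2 = 12 states.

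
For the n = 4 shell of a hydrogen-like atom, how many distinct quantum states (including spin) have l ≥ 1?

With n = 4 the allowed l are 0, 1, …, 3.
Contributions: l=1 → 3; l=2 → 5; l=3 → 7.
Orbitals: 3 + 5 + 7 = 15. Each orbital carries two spin states, so 15 × 2 = 30 states.

30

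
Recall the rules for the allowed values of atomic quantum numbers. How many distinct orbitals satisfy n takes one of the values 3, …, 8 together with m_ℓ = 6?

3

Count contributing orbitals for each principal shell:
n=7 → 1; n=8 → 2.
Total orbitals: 1 + 2 = 3.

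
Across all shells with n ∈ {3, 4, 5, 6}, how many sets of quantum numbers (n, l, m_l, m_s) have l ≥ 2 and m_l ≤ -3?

20

Treat each shell separately and count matching orbitals:
n=4 → 1; n=5 → 3; n=6 → 6.
Orbitals: 1 + 3 + 6 = 10. Including both spin states (m_s = ±1/2) gives 2 × 10 = 20 states.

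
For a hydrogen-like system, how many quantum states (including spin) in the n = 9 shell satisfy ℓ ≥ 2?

With n = 9 the allowed ℓ are 0, 1, …, 8.
Orbitals with ℓ ≥ 2, by ℓ: ℓ=2 → 5; ℓ=3 → 7; ℓ=4 → 9; ℓ=5 → 11; ℓ=6 → 13; ℓ=7 → 15; ℓ=8 → 17.
Orbitals: 5 + 7 + 9 + 11 + 13 + 15 + 17 = 77. Each orbital carries two spin states, so 77 × 2 = 154 states.

154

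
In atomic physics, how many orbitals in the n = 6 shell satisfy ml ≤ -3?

6

The n = 6 shell has l = 0 through 5; check each.
Per l-value: l=3 → 1; l=4 → 2; l=5 → 3.
Total orbitals: 1 + 2 + 3 = 6.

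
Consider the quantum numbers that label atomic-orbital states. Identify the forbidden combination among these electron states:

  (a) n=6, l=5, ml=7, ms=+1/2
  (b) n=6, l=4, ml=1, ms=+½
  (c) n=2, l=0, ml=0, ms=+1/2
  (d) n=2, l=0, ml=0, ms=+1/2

(a) has |ml| = 7 > l = 5, violating −l ≤ ml ≤ l.
The remaining sets (b), (c), (d) satisfy all four rules.

(a)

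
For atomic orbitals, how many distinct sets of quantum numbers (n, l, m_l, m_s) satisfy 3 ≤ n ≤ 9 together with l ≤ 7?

526

For each n in the range, tally the orbitals obeying l ≤ 7:
n=3 → 9; n=4 → 16; n=5 → 25; n=6 → 36; n=7 → 49; n=8 → 64; n=9 → 64.
Orbitals: 9 + 16 + 25 + 36 + 49 + 64 + 64 = 263. Including both spin states (m_s = ±1/2) gives 2 × 263 = 526 states.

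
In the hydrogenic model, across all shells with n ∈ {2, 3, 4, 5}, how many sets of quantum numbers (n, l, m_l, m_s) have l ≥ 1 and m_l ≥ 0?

60

For each n in the range, tally the orbitals obeying l ≥ 1 and m_l ≥ 0:
n=2 → 2; n=3 → 5; n=4 → 9; n=5 → 14.
Orbitals: 2 + 5 + 9 + 14 = 30. Including both spin states (m_s = ±1/2) gives 2 × 30 = 60 states.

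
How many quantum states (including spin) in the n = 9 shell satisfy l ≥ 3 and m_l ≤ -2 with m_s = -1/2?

For n = 9, l ranges over 0 … 8.
The (l, m_l) pairs meeting l ≥ 3 and m_l ≤ -2 give: l=3 → 2; l=4 → 3; l=5 → 4; l=6 → 5; l=7 → 6; l=8 → 7.
Orbitals: 2 + 3 + 4 + 5 + 6 + 7 = 27. With m_s fixed to a single value there is one state per orbital, giving 27 states.

27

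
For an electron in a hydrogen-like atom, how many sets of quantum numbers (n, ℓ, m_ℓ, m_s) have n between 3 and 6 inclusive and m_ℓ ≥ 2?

Treat each shell separately and count matching orbitals:
n=3 → 1; n=4 → 3; n=5 → 6; n=6 → 10.
Orbitals: 1 + 3 + 6 + 10 = 20. Including both spin states (m_s = ±1/2) gives 2 × 20 = 40 states.

40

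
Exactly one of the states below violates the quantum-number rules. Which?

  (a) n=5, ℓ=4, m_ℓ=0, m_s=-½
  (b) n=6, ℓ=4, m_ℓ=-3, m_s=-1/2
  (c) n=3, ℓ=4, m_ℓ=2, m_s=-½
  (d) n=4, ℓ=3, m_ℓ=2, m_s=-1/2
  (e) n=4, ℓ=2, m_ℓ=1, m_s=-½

(c)

(c) has ℓ = 4 ≥ n = 3, violating 0 ≤ ℓ ≤ n−1.
The remaining sets (a), (b), (d), (e) satisfy all four rules.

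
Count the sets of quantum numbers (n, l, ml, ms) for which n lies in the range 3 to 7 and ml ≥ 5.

Count contributing orbitals for each principal shell:
n=6 → 1; n=7 → 3.
Orbitals: 1 + 3 = 4. Including both spin states (ms = ±1/2) gives 2 × 4 = 8 states.

8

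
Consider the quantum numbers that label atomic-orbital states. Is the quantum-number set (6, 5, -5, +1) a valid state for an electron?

Invalid

The spin quantum number for an electron can only be m_s = +1/2 or −1/2; m_s = +1 is not one of those.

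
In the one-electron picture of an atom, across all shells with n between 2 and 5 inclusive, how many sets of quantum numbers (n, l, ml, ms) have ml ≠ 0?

Go shell by shell, enumerating (l, ml) with ml ≠ 0:
n=2 → 2; n=3 → 6; n=4 → 12; n=5 → 20.
Orbitals: 2 + 6 + 12 + 20 = 40. Including both spin states (ms = ±1/2) gives 2 × 40 = 80 states.

80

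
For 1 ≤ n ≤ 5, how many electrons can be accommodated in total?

Total orbitals = 1² + 2² + 3² + 4² + 5² = 55. Doubling for spin gives 110 electrons.

110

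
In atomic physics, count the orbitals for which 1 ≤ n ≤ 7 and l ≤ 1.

25

Per-shell orbital counts meeting the constraint:
n=1 → 1; n=2 → 4; n=3 → 4; n=4 → 4; n=5 → 4; n=6 → 4; n=7 → 4.
Total orbitals: 1 + 4 + 4 + 4 + 4 + 4 + 4 = 25.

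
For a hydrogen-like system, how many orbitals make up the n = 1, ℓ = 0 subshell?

A subshell has 2ℓ+1 orbitals; with ℓ = 0, that's 1.

1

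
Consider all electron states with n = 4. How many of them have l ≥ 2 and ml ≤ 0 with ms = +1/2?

With n = 4 the allowed l are 0, 1, …, 3.
Orbitals with l ≥ 2 and ml ≤ 0, by l: l=2 → 3; l=3 → 4.
Orbitals: 3 + 4 = 7. With ms fixed to a single value there is one state per orbital, giving 7 states.

7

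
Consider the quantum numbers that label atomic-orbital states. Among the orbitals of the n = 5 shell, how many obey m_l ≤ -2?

The n = 5 shell has l = 0 through 4; check each.
The (l, m_l) pairs meeting m_l ≤ -2 give: l=2 → 1; l=3 → 2; l=4 → 3.
Total orbitals: 1 + 2 + 3 = 6.

6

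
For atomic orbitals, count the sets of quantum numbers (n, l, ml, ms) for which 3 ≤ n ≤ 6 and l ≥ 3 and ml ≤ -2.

Per-shell orbital counts meeting the constraint:
n=4 → 2; n=5 → 5; n=6 → 9.
Orbitals: 2 + 5 + 9 = 16. Including both spin states (ms = ±1/2) gives 2 × 16 = 32 states.

32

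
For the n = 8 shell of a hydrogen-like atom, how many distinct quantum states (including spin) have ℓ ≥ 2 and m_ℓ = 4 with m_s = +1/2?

With n = 8 the allowed ℓ are 0, 1, …, 7.
Orbitals with ℓ ≥ 2 and m_ℓ = 4, by ℓ: ℓ=4 → 1; ℓ=5 → 1; ℓ=6 → 1; ℓ=7 → 1.
Orbitals: 1 + 1 + 1 + 1 = 4. With m_s fixed to a single value there is one state per orbital, giving 4 states.

4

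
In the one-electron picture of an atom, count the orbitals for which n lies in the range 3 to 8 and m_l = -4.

10

Count contributing orbitals for each principal shell:
n=5 → 1; n=6 → 2; n=7 → 3; n=8 → 4.
Total orbitals: 1 + 2 + 3 + 4 = 10.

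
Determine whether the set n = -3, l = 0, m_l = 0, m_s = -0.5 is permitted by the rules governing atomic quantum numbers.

The principal quantum number must be a positive integer (n ≥ 1), but here n = -3.

Invalid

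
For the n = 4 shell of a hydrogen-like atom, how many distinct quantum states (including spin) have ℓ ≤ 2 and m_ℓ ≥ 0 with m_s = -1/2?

Orbitals with ℓ ≤ 2 and m_ℓ ≥ 0, by ℓ: ℓ=0 → 1; ℓ=1 → 2; ℓ=2 → 3.
Orbitals: 1 + 2 + 3 = 6. With m_s fixed to a single value there is one state per orbital, giving 6 states.

6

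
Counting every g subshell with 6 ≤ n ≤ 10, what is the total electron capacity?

A g subshell (l = 4) exists for every n ≥ 5, so shells n = 6, 7, 8, 9, 10 each contribute one — 5 subshells.
Since each g subshell holds 2(2·4+1) = 18 electrons, the total is 5 × 18 = 90.

90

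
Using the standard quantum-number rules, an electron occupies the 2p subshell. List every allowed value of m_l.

The 2p subshell has l = 1, and m_l takes every integer from −l to +l. With l = 1 that gives the 3 values -1, 0, 1.

-1, 0, 1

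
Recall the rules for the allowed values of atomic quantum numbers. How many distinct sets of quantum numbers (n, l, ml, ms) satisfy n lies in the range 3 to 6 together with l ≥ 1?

Treat each shell separately and count matching orbitals:
n=3 → 8; n=4 → 15; n=5 → 24; n=6 → 35.
Orbitals: 8 + 15 + 24 + 35 = 82. Including both spin states (ms = ±1/2) gives 2 × 82 = 164 states.

164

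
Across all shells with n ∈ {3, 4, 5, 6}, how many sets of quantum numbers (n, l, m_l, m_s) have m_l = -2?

Treat each shell separately and count matching orbitals:
n=3 → 1; n=4 → 2; n=5 → 3; n=6 → 4.
Orbitals: 1 + 2 + 3 + 4 = 10. Including both spin states (m_s = ±1/2) gives 2 × 10 = 20 states.

20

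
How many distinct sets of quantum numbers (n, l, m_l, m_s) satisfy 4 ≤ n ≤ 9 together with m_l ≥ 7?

8

Work shell by shell — for each n, count the (l, m_l) pairs that satisfy m_l ≥ 7:
n=8 → 1; n=9 → 3.
Orbitals: 1 + 3 = 4. Including both spin states (m_s = ±1/2) gives 2 × 4 = 8 states.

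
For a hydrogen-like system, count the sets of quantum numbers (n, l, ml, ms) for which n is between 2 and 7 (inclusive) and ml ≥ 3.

For each n in the range, tally the orbitals obeying ml ≥ 3:
n=4 → 1; n=5 → 3; n=6 → 6; n=7 → 10.
Orbitals: 1 + 3 + 6 + 10 = 20. Including both spin states (ms = ±1/2) gives 2 × 20 = 40 states.

40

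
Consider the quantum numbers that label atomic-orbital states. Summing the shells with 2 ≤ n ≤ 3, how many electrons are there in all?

26

Shell n has n² orbitals: 2²=4 + 3²=9 = 13 orbitals.
Two spin states per orbital: 2 × 13 = 26 electrons.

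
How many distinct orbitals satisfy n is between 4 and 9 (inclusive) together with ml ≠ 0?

Treat each shell separately and count matching orbitals:
n=4 → 12; n=5 → 20; n=6 → 30; n=7 → 42; n=8 → 56; n=9 → 72.
Total orbitals: 12 + 20 + 30 + 42 + 56 + 72 = 232.

232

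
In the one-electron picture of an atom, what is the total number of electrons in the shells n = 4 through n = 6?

154

Shell n has n² orbitals: 4²=16 + 5²=25 + 6²=36 = 77 orbitals.
Two spin states per orbital: 2 × 77 = 154 electrons.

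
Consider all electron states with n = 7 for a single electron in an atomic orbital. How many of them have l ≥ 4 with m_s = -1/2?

33

Go through l = 0, …, 6 (the values permitted for n = 7).
Contributions: l=4 → 9; l=5 → 11; l=6 → 13.
Orbitals: 9 + 11 + 13 = 33. With m_s fixed to a single value there is one state per orbital, giving 33 states.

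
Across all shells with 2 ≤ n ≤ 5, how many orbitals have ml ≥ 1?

20

Treat each shell separately and count matching orbitals:
n=2 → 1; n=3 → 3; n=4 → 6; n=5 → 10.
Total orbitals: 1 + 3 + 6 + 10 = 20.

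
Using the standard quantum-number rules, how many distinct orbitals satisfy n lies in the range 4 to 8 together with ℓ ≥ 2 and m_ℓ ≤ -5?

Count contributing orbitals for each principal shell:
n=6 → 1; n=7 → 3; n=8 → 6.
Total orbitals: 1 + 3 + 6 = 10.

10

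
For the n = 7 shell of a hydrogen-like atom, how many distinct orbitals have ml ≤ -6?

Go through l = 0, …, 6 (the values permitted for n = 7).
Contributions: l=6 → 1.
Total orbitals: 1.

1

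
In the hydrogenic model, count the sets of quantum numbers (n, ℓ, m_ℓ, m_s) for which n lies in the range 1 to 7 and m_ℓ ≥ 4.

20

Count contributing orbitals for each principal shell:
n=5 → 1; n=6 → 3; n=7 → 6.
Orbitals: 1 + 3 + 6 = 10. Including both spin states (m_s = ±1/2) gives 2 × 10 = 20 states.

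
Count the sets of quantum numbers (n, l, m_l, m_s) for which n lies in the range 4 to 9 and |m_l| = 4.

Go shell by shell, enumerating (l, m_l) with |m_l| = 4:
n=5 → 2; n=6 → 4; n=7 → 6; n=8 → 8; n=9 → 10.
Orbitals: 2 + 4 + 6 + 8 + 10 = 30. Including both spin states (m_s = ±1/2) gives 2 × 30 = 60 states.

60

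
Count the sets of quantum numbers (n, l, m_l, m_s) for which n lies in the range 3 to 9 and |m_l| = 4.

Per-shell orbital counts meeting the constraint:
n=5 → 2; n=6 → 4; n=7 → 6; n=8 → 8; n=9 → 10.
Orbitals: 2 + 4 + 6 + 8 + 10 = 30. Including both spin states (m_s = ±1/2) gives 2 × 30 = 60 states.

60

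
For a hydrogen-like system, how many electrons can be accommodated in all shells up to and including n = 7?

Total orbitals = 1² + 2² + 3² + 4² + 5² + 6² + 7² = 140. Doubling for spin gives 280 electrons.

280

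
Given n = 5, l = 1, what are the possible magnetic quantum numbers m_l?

-1, 0, 1

m_l takes every integer from −l to +l. With l = 1 that gives the 3 values -1, 0, 1.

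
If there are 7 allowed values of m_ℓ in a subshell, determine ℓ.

ℓ = 3 (f)

m_ℓ ranges over 2ℓ+1 integers, so 2ℓ+1 = 7 ⇒ ℓ = 3.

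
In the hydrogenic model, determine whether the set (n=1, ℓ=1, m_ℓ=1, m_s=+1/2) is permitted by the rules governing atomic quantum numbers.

Not allowed

The orbital quantum number must satisfy 0 ≤ ℓ ≤ n−1. With n = 1 the allowed ℓ values are 0, so ℓ = 1 is out of range.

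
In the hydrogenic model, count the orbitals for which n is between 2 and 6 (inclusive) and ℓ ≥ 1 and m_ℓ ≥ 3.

Go shell by shell, enumerating (ℓ, m_ℓ) with ℓ ≥ 1 and m_ℓ ≥ 3:
n=4 → 1; n=5 → 3; n=6 → 6.
Total orbitals: 1 + 3 + 6 = 10.

10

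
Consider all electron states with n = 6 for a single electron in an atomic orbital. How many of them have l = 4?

With n = 6 the allowed l are 0, 1, …, 5.
Orbitals with l = 4, by l: l=4 → 9.
Orbitals: 9. Each orbital carries two spin states, so 9 × 2 = 18 states.

18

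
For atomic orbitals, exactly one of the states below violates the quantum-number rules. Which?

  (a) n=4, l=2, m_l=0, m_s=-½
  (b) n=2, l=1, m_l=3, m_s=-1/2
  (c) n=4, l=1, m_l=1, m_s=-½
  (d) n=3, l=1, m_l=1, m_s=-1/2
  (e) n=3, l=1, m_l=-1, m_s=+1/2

(b) has |m_l| = 3 > l = 1, violating −l ≤ m_l ≤ l.
The remaining sets (a), (c), (d), (e) satisfy all four rules.

(b)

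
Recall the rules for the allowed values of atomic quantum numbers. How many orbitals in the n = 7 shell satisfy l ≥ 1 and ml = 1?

6

For n = 7, l ranges over 0 … 6.
Per l-value: l=1 → 1; l=2 → 1; l=3 → 1; l=4 → 1; l=5 → 1; l=6 → 1.
Total orbitals: 1 + 1 + 1 + 1 + 1 + 1 = 6.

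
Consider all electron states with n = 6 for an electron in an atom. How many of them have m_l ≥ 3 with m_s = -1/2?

Orbitals with m_l ≥ 3, by l: l=3 → 1; l=4 → 2; l=5 → 3.
Orbitals: 1 + 2 + 3 = 6. With m_s fixed to a single value there is one state per orbital, giving 6 states.

6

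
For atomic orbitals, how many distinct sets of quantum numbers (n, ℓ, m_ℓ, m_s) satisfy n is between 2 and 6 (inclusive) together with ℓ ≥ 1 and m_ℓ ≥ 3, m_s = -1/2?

Treat each shell separately and count matching orbitals:
n=4 → 1; n=5 → 3; n=6 → 6.
Orbitals: 1 + 3 + 6 = 10. With m_s fixed to -1/2 there is one state per orbital, so 10 states.

10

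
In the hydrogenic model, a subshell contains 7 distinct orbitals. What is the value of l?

2l+1 = 7 gives l = 3.

l = 3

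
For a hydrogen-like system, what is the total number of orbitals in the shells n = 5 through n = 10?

355

Shell n has n² orbitals: 5²=25 + 6²=36 + 7²=49 + 8²=64 + 9²=81 + 10²=100 = 355 orbitals.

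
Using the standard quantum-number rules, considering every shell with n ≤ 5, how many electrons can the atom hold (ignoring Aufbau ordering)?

110

Total orbitals = 1² + 2² + 3² + 4² + 5² = 55. Doubling for spin gives 110 electrons.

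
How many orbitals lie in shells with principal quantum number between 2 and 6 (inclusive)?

Shell n has n² orbitals: 2²=4 + 3²=9 + 4²=16 + 5²=25 + 6²=36 = 90 orbitals.

90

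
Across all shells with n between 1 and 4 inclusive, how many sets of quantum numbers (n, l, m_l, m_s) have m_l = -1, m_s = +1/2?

Treat each shell separately and count matching orbitals:
n=2 → 1; n=3 → 2; n=4 → 3.
Orbitals: 1 + 2 + 3 = 6. With m_s fixed to +1/2 there is one state per orbital, so 6 states.

6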